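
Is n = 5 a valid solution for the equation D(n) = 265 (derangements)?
No

Reasoning: D(5) = (5-1)·[D(4) + D(3)] = 4·[9 + 2] = 44, which does not equal 265.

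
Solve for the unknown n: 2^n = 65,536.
16

Reasoning: 65,536 = 1,024 × 64 = 2^10 × 2^6 = 2^16, so n = 16.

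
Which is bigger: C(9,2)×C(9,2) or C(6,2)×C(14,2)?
C(6,2)×C(14,2)
C(9,2)×C(9,2)=1,296, C(6,2)×C(14,2)=1,365.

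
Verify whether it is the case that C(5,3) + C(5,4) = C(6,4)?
Pascal's identity: LHS = 10 + 5 = 15; RHS = C(6,4) = 15. Both sides agree, so the statement holds.

Answer: True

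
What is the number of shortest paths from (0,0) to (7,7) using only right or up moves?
3,432

Working:
Choose 7 rights from 14 moves: C(14,7) = 3,432.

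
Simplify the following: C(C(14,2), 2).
4,095

Explanation: C(14,2) = 91, then C(91, 2) = 4,095.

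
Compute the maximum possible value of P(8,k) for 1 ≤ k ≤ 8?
P(8,k) increases in k, so maximum at k = 8: 8! = 40,320.
Final answer: 40,320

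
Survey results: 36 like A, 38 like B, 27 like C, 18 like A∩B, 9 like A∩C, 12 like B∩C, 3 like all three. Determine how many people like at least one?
65
|A∪B∪C| = 36+38+27-18-9-12+3 = 65.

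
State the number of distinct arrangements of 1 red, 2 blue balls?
Multinomial: 3!/(1! × 2!) = 3.

Answer: 3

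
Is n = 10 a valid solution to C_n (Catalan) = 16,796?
C_10 = C(20,10)/(10+1) = 184,756/11 = 16,796, which equals 16,796.

Answer: Yes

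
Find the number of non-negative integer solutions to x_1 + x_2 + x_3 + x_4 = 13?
560

Reasoning: C(13+4-1, 4-1) = 560.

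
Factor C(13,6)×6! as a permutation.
P(13,6)

Reasoning: C(13,6)×6! = [13!/(6!(7)!)]×6! = 13!/(7)! = P(13,6) = 1,235,520.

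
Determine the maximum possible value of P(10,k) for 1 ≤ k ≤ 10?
P(10,k) increases in k, so maximum at k = 10: 10! = 3,628,800.
Final answer: 3,628,800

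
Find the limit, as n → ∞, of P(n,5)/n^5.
1

P(n,5) = n(n-1)···(n-4) ≈ n^5 for large n. Limit = 1.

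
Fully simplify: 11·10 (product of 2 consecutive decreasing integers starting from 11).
110
This is P(11,2) = 11!/(9)! = 110.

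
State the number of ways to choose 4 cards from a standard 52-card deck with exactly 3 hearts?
13 hearts and 39 non-hearts: C(13,3) × C(39,1) = 286 × 39 = 11,154.

Answer: 11,154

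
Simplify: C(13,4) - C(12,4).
220

Working:
C(13,4) - C(12,4) = C(12,3) = 220.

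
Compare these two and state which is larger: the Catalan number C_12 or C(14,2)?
C_12
C_12 = C(24,12)/(12+1) = 2,704,156/13 = 208,012; C(14,2) = 91.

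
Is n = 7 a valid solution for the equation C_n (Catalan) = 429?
Yes

Solution: C_7 = C(14,7)/(7+1) = 3,432/8 = 429, which equals 429.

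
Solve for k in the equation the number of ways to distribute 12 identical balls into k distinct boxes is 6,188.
Stars and bars: the count is C(12+k−1, k−1), increasing in k. k=4: C(15,3) = 455, k=5: C(16,4) = 1,820, k=6: C(17,5) = 6,188 ✓. So k = 6.
Final answer: 6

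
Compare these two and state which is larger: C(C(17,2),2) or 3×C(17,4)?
C(C(17,2),2)

Solution: C(C(17,2),2)=9,180, 3×C(17,4)=7,140.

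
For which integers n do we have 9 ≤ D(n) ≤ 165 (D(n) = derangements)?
4, 5

Using D(n) = (n−1)[D(n−1) + D(n−2)] with D(1)=0, D(2)=1: D(3)=2; D(4)=9; D(5)=44; D(6)=265. So valid n = 4, 5.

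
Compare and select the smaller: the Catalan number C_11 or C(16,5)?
C_11 = C(22,11)/(11+1) = 705,432/12 = 58,786; C(16,5) = 4,368.

Answer: C(16,5)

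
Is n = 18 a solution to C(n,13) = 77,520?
No

C(18,13) = 18·17·16·15·14·13·12·11·10·9·8·7·6/13! = 53,353,114,214,400/6,227,020,800 = 8,568, which does not equal 77,520.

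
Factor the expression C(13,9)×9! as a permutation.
P(13,9)

Explanation: C(13,9)×9! = [13!/(9!(4)!)]×9! = 13!/(4)! = P(13,9) = 259,459,200.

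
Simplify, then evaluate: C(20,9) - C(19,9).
C(20,9) - C(19,9) = C(19,8) = 75,582.

Answer: 75,582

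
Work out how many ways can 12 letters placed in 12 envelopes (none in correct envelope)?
176,214,841

Working:
Using D(n) = (n-1)[D(n-1) + D(n-2)]:
D(12) = (12-1) × [D(11) + D(10)]
      = 11 × [14684570 + 1334961]
      = 11 × 16019531
      = 176,214,841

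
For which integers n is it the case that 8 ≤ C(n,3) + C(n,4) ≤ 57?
C(4,3)+C(4,4)=5; C(5,3)+C(5,4)=15; C(6,3)+C(6,4)=35; C(7,3)+C(7,4)=70. So valid n = 5, 6.
Final answer: 5, 6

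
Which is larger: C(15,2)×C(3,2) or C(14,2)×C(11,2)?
C(15,2)×C(3,2)=315, C(14,2)×C(11,2)=5,005.
Final answer: C(14,2)×C(11,2)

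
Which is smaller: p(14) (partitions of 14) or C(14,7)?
p(14)

Explanation: Pentagonal recurrence p(n) = p(n−1) + p(n−2) − p(n−5) − p(n−7) + …: p(14) = p(13) + p(12) − p(9) − p(7) + p(2) = 101 + 77 − 30 − 15 + 2 = 135; C(14,7) = 3,432.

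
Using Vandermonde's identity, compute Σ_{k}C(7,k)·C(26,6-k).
1,107,568

Explanation: = C(7+26,6) = C(33,6) = 1,107,568.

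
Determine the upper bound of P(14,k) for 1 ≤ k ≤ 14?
P(14,k) increases in k, so maximum at k = 14: 14! = 87,178,291,200.
Final answer: 87,178,291,200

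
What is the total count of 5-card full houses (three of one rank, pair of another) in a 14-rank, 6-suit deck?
54,600

Explanation: Triple rank: 14. Triple suits: C(6,3)=20. Pair rank: 13. Pair suits: C(6,2)=15. Total: 54,600.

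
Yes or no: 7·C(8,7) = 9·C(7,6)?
No
Absorption identity k·C(n,k) = n·C(n-1,k-1). LHS = 7·8 = 56; RHS = 9·7 = 63.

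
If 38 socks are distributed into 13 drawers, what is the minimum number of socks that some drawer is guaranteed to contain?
3

Pigeonhole: ⌈38/13⌉ = 3.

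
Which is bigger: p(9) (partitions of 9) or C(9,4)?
C(9,4)

Explanation: Pentagonal recurrence p(n) = p(n−1) + p(n−2) − p(n−5) − p(n−7) + …: p(9) = p(8) + p(7) − p(4) − p(2) = 22 + 15 − 5 − 2 = 30; C(9,4) = 126.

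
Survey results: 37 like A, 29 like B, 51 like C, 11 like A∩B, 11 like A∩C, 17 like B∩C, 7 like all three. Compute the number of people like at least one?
85

Working:
|A∪B∪C| = 37+29+51-11-11-17+7 = 85.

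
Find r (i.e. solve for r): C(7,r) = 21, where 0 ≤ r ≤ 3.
2
C(7,r) is increasing for 0 ≤ r ≤ 3. Stepping up (C(7,r+1) = C(7,r)·(7−r)/(r+1)): C(7,1) = 7, C(7,2) = 21 ✓. So r = 2.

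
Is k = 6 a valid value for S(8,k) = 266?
Yes

Explanation: S(8,6) = 6·S(7,6) + S(7,5) = 6·21 + 140 = 266, which equals 266.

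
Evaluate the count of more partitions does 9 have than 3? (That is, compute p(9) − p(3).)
27

Explanation: Pentagonal recurrence p(n) = p(n−1) + p(n−2) − p(n−5) − p(n−7) + …: p(9) = p(8) + p(7) − p(4) − p(2) = 22 + 15 − 5 − 2 = 30.
p(3) = p(2) + p(1) = 2 + 1 = 3.
Difference = 30 − 3 = 27.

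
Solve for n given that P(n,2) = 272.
P(n,2) = n(n−1) is increasing in n; n(n−1) ≈ (n−0.5)^2 = 272 gives n ≈ 17.0. Check: P(15,2) = 210, P(16,2) = 240, P(17,2) = 272 ✓. So n = 17.

Answer: 17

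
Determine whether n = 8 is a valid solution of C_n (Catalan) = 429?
No

Reasoning: C_8 = C(16,8)/(8+1) = 12,870/9 = 1,430, which does not equal 429.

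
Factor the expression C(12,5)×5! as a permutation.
C(12,5)×5! = [12!/(5!(7)!)]×5! = 12!/(7)! = P(12,5) = 95,040.

Answer: P(12,5)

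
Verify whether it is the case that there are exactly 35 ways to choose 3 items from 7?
True

C(7,3) = 35.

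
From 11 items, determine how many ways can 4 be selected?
330
C(11,4) = 11! / (4! × (11-4)!)
         = 11! / (4! × 7!)
         = 330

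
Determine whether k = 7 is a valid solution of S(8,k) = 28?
Yes

S(8,7) = 7·S(7,7) + S(7,6) = 7·1 + 21 = 28, which equals 28.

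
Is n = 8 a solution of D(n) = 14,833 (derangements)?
D(8) = (8-1)·[D(7) + D(6)] = 7·[1,854 + 265] = 14,833, which equals 14,833.
Final answer: Yes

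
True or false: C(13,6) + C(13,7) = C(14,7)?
True
Pascal's identity C(n,k) + C(n,k+1) = C(n+1,k+1): 1,716 + 1,716 = 3,432 = C(14,7).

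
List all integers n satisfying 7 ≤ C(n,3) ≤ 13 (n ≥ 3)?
C(4,3)=4; C(5,3)=10; C(6,3)=20. So valid n = 5.

Answer: 5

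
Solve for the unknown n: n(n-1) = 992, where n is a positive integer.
32

Reasoning: n² − n − 992 = 0, so n = (1 ± √(1 + 4·992))/2 = (1 ± √3,969)/2 = (1 ± 63)/2, i.e. n = 32 or n = -31. Taking the positive root, n = 32 (check: 32×31 = 992).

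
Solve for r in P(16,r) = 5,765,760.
P(16,r) = 16·15·…·(16−r+1), a product of r factors. Multiplying down from 16: 16 = 16; 16·15 = 240; 16·15·14 = 3,360; 16·15·14·13 = 43,680; 16·15·14·13·12 = 524,160; 16·15·14·13·12·11 = 5,765,760 ✓ (6 factors). So r = 6.
Final answer: 6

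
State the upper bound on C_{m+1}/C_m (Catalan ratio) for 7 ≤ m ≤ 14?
29/8
C_{m+1}/C_m = 2(2m+1)/(m+2), which increases with m. Maximum at m = 14: 2·29/16 = 29/8.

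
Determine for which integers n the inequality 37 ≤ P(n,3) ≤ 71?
5
P(4,3)=24; P(5,3)=60; P(6,3)=120. So valid n = 5.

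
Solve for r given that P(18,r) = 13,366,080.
6

Explanation: P(18,r) = 18·17·…·(18−r+1), a product of r factors. Multiplying down from 18: 18 = 18; 18·17 = 306; 18·17·16 = 4,896; 18·17·16·15 = 73,440; 18·17·16·15·14 = 1,028,160; 18·17·16·15·14·13 = 13,366,080 ✓ (6 factors). So r = 6.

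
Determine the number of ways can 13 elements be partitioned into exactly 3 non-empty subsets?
261,625

This equals S(13,3), the Stirling number of the 2nd kind.
Using the Stirling recurrence: S(n,k) = k·S(n-1,k) + S(n-1,k-1)
S(13,3) = 3·S(12,3) + S(12,2)
         = 3·86526 + 2047
         = 259578 + 2047
         = 261,625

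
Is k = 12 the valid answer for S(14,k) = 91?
No

Reasoning: S(14,12) = 12·S(13,12) + S(13,11) = 12·78 + 2,431 = 3,367, which does not equal 91.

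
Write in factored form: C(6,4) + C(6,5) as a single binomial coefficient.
C(7,5)

Working:
By Pascal's identity: C(6,4) + C(6,5) = C(7,5) = 21.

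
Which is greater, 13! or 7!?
13!=6,227,020,800, 7!=5,040. 13! > 7!.
Final answer: 13!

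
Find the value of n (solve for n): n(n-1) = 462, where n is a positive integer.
22

Explanation: n² − n − 462 = 0, so n = (1 ± √(1 + 4·462))/2 = (1 ± √1,849)/2 = (1 ± 43)/2, i.e. n = 22 or n = -21. Taking the positive root, n = 22 (check: 22×21 = 462).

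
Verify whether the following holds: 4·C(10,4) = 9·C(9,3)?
False
Absorption identity k·C(n,k) = n·C(n-1,k-1). LHS = 4·210 = 840; RHS = 9·84 = 756.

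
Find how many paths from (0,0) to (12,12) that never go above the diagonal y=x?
208,012

Explanation: Counted by the Catalan number C_12: C_12 = C(24,12)/(12+1) = 2,704,156/13 = 208,012.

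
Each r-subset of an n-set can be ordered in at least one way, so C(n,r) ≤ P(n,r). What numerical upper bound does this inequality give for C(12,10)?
P(12,10) = 12·11·10·9·8·7·6·5·4·3 = 239,500,800, so C(12,10) ≤ 239,500,800. (The bound is loose by a factor of 10! = 3,628,800: C(12,10) = 239,500,800/3,628,800 = 66.)

Answer: 239,500,800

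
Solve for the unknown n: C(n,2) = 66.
C(n,2) = n(n−1)/2! is increasing in n, and n(n−1) = 2!·66 = 132 ≈ (n−0.5)^2 gives n ≈ 12.0. Check: C(10,2) = 45, C(11,2) = 55, C(12,2) = 66 ✓. So n = 12.

Answer: 12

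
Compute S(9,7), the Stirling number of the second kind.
462

Explanation: Using the Stirling recurrence: S(n,k) = k·S(n-1,k) + S(n-1,k-1)
S(9,7) = 7·S(8,7) + S(8,6)
         = 7·28 + 266
         = 196 + 266
         = 462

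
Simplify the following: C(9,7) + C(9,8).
45

Solution: By Pascal's identity: C(10,8) = 45.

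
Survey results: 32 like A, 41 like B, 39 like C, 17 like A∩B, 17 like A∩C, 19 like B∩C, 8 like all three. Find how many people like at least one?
67
|A∪B∪C| = 32+41+39-17-17-19+8 = 67.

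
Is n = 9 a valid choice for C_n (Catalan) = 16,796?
No

Working:
C_9 = C(18,9)/(9+1) = 48,620/10 = 4,862, which does not equal 16,796.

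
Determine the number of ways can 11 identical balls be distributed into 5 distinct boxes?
1,365

Reasoning: C(11+5-1, 5-1) = C(15, 4) = 1,365.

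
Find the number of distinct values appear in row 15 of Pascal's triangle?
8

Row 15 has entries C(15,0)..C(15,15); by symmetry C(15,k)=C(15,15-k), giving 8 distinct values.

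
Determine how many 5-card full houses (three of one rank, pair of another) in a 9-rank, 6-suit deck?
21,600

Explanation: Triple rank: 9. Triple suits: C(6,3)=20. Pair rank: 8. Pair suits: C(6,2)=15. Total: 21,600.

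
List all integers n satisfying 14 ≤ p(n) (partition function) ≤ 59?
7, 8, 9, 10, 11
Tabulating p(n) via p(n) = p(n−1) + p(n−2) − p(n−5) − p(n−7) + …: p(6)=11; p(7)=15; p(8)=22; p(9)=30; p(10)=42; p(11)=56; p(12)=77. So valid n = 7, 8, 9, 10, 11.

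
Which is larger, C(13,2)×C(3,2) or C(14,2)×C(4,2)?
C(14,2)×C(4,2)
C(13,2)×C(3,2)=234, C(14,2)×C(4,2)=546.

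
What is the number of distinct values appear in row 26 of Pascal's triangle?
14

Row 26 has entries C(26,0)..C(26,26); by symmetry C(26,k)=C(26,26-k), giving 14 distinct values.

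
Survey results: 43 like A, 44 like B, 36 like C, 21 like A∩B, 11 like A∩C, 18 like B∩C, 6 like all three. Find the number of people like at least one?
|A∪B∪C| = 43+44+36-21-11-18+6 = 79.

Answer: 79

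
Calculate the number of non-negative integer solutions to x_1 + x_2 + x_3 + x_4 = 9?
220

Explanation: C(9+4-1, 4-1) = 220.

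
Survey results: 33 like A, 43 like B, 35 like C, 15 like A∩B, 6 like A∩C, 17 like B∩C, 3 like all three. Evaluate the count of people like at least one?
|A∪B∪C| = 33+43+35-15-6-17+3 = 76.

Answer: 76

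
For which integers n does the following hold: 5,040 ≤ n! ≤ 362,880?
7, 8, 9

n! is strictly increasing; 7! = 5,040 and 9! = 362,880, so valid n = 7, 8, 9.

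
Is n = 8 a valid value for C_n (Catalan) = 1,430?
C_8 = C(16,8)/(8+1) = 12,870/9 = 1,430, which equals 1,430.

Answer: Yes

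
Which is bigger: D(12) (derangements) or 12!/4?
D(12)

Solution: D(12) = (12-1)·[D(11) + D(10)] = 11·[14,684,570 + 1,334,961] = 176,214,841; 12!/4 = 479,001,600/4 = 119,750,400.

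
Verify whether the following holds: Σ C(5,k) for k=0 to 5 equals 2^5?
True

Solution: Binomial theorem: Σ C(5,k) = (1+1)^5 = 2^5 = 32; RHS 2^5 = 32.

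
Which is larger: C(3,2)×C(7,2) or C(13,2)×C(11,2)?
C(13,2)×C(11,2)

C(3,2)×C(7,2)=63, C(13,2)×C(11,2)=4,290.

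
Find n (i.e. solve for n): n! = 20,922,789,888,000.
n! is strictly increasing. 14! = 87,178,291,200, 15! = 1,307,674,368,000, 16! = 20,922,789,888,000 ✓. So n = 16.

Answer: 16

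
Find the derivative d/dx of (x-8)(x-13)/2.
d/dx[(x-8)(x-13)] = (x-13) + (x-8) = 2x - 21. Dividing by 2 gives (2x - 21)/2.
Final answer: (2x - 21)/2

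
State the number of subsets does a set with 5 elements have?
Each element can be included or excluded: 2^5 = 32.
Final answer: 32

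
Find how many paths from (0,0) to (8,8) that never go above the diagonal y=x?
1,430
Counted by the Catalan number C_8: C_8 = C(16,8)/(8+1) = 12,870/9 = 1,430.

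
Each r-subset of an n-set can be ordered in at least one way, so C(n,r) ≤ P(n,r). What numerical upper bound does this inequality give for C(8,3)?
P(8,3) = 8·7·6 = 336, so C(8,3) ≤ 336. (The bound is loose by a factor of 3! = 6: C(8,3) = 336/6 = 56.)

Answer: 336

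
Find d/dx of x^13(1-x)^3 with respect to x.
Product rule: 13x^{12}(1-x)^{3} + x^13·(-3)(1-x)^{2}.
Final answer: 13x^12(1-x)^3 - 3x^13(1-x)^2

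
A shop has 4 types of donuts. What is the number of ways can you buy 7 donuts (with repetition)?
120

Explanation: Stars and bars: C(7+4-1, 7) = C(10, 7) = 120.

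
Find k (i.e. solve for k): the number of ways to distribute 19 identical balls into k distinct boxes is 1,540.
4

Solution: Stars and bars: the count is C(19+k−1, k−1), increasing in k. k=2: C(20,1) = 20, k=3: C(21,2) = 210, k=4: C(22,3) = 1,540 ✓. So k = 4.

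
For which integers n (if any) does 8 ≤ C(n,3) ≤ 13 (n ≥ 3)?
5

Working:
C(4,3)=4; C(5,3)=10; C(6,3)=20. So valid n = 5.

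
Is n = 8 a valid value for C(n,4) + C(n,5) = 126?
Yes
C(8,4) + C(8,5) = 70 + 56 = 126, which equals 126.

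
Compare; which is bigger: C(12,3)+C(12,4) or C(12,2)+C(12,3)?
C(12,3)+C(12,4)

First=715, Second=286.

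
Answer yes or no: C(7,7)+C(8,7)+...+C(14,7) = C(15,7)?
Yes

Working:
Hockey stick identity gives Σ = C(15,8) = 6,435; RHS C(15,7) = 6,435.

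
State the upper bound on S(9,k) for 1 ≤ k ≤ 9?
7,770

Row S(9,k) for k = 1..9 (via S(n,k) = k·S(n−1,k) + S(n−1,k−1)): 1, 255, 3,025, 7,770, 6,951, 2,646, 462, 36, 1. The row is unimodal; maximum at k = 4: 7,770.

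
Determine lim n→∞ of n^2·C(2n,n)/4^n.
∞

Reasoning: C(2n,n) ~ 4^n/√(πn), so n^2·C(2n,n)/4^n ~ n^(2 − 1/2)/√π → ∞.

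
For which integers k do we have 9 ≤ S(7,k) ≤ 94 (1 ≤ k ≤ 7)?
2, 6

Working:
S(7,1)=1; S(7,2)=63; S(7,3)=301; S(7,4)=350; S(7,5)=140; S(7,6)=21; S(7,7)=1. So valid k = 2, 6.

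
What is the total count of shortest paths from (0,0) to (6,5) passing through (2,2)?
210

To (2,2): C(4,2)=6. From there: C(7,4)=35. Total: 210.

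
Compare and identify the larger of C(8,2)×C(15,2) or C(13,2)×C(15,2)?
C(8,2)×C(15,2)=2,940, C(13,2)×C(15,2)=8,190.
Final answer: C(13,2)×C(15,2)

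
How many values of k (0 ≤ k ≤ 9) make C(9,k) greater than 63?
4

Working:
Row 9 is unimodal and symmetric about k=9/2. C(9,2)=36 ≤ 63; C(9,3)=84 > 63; by symmetry C(9,k) > 63 for k = 3..6. That's 6 - 3 + 1 = 4 values.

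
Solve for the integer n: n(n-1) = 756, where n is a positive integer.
28

Reasoning: n² − n − 756 = 0, so n = (1 ± √(1 + 4·756))/2 = (1 ± √3,025)/2 = (1 ± 55)/2, i.e. n = 28 or n = -27. Taking the positive root, n = 28 (check: 28×27 = 756).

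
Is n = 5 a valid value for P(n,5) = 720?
P(5,5) = 5·4·3·2·1 = 120, which does not equal 720.
Final answer: No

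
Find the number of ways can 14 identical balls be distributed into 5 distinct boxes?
3,060
C(14+5-1, 5-1) = C(18, 4) = 3,060.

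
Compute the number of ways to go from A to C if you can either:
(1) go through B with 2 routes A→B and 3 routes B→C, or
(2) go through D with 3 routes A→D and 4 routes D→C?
18

Route via B: 2×3=6. Route via D: 3×4=12. Total: 18.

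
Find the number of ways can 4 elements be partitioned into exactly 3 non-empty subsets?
6

This equals S(4,3), the Stirling number of the 2nd kind.
Using the Stirling recurrence: S(n,k) = k·S(n-1,k) + S(n-1,k-1)
S(4,3) = 3·S(3,3) + S(3,2)
         = 3·1 + 3
         = 3 + 3
         = 6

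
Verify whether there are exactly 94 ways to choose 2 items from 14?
C(14,2) = 91 ≠ 94.
Final answer: False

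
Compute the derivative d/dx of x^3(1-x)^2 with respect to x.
Product rule: 3x^{2}(1-x)^{2} + x^3·(-2)(1-x)^{1}.

Answer: 3x^2(1-x)^2 - 2x^3(1-x)^1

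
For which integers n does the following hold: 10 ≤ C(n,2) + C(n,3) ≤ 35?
C(3,2)+C(3,3)=4; C(4,2)+C(4,3)=10; C(5,2)+C(5,3)=20; C(6,2)+C(6,3)=35; C(7,2)+C(7,3)=56. So valid n = 4, 5, 6.

Answer: 4, 5, 6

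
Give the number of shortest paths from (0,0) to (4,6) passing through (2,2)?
90

Solution: To (2,2): C(4,2)=6. From there: C(6,2)=15. Total: 90.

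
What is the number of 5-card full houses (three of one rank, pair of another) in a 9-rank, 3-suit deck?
Triple rank: 9. Triple suits: C(3,3)=1. Pair rank: 8. Pair suits: C(3,2)=3. Total: 216.
Final answer: 216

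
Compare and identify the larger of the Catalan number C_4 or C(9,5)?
C(9,5)

Explanation: C_4 = C(8,4)/(4+1) = 70/5 = 14; C(9,5) = 126.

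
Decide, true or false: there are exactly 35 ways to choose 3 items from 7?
True

Explanation: C(7,3) = 35.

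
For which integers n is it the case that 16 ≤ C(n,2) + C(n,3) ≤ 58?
5, 6, 7

Working:
C(4,2)+C(4,3)=10; C(5,2)+C(5,3)=20; C(6,2)+C(6,3)=35; C(7,2)+C(7,3)=56; C(8,2)+C(8,3)=84. So valid n = 5, 6, 7.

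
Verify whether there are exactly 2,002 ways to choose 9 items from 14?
C(14,9) = 2,002.
Final answer: True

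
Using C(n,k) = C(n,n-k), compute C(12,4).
495

Reasoning: C(12,4) = C(12,8) = 495.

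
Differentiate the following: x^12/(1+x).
(12x^11(1+x) - x^12)/(1+x)²
Quotient rule: [12x^{11}(1+x) - x^12]/(1+x)².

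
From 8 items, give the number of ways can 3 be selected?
56

C(8,3) = 8! / (3! × (8-3)!)
         = 8! / (3! × 5!)
         = 56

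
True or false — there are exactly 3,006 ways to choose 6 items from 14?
C(14,6) = 3,003 ≠ 3006.

Answer: False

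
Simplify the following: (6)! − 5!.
600

Reasoning: (6)! − 5! = (6)·5! − 5! = (6−1)·5! = 5·5! = 600.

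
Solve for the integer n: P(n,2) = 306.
18

Working:
P(n,2) = n(n−1) is increasing in n; n(n−1) ≈ (n−0.5)^2 = 306 gives n ≈ 18.0. Check: P(16,2) = 240, P(17,2) = 272, P(18,2) = 306 ✓. So n = 18.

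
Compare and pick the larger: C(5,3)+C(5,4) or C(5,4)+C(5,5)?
C(5,3)+C(5,4)

Working:
First=15, Second=6.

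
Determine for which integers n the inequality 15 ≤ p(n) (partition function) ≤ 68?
7, 8, 9, 10, 11

Solution: Tabulating p(n) via p(n) = p(n−1) + p(n−2) − p(n−5) − p(n−7) + …: p(6)=11; p(7)=15; p(8)=22; p(9)=30; p(10)=42; p(11)=56; p(12)=77. So valid n = 7, 8, 9, 10, 11.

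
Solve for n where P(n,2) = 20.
5
P(n,2) = n(n−1) is increasing in n; n(n−1) ≈ (n−0.5)^2 = 20 gives n ≈ 5.0. Check: P(3,2) = 6, P(4,2) = 12, P(5,2) = 20 ✓. So n = 5.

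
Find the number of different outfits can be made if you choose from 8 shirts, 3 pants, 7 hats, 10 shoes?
1,680

Explanation: By the multiplication principle: 8 × 3 × 7 × 10 = 1,680.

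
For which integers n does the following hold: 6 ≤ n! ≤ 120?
n! is strictly increasing; 3! = 6 and 5! = 120, so valid n = 3, 4, 5.

Answer: 3, 4, 5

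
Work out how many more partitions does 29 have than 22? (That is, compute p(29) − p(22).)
3,563

Explanation: Pentagonal recurrence p(n) = p(n−1) + p(n−2) − p(n−5) − p(n−7) + …: p(29) = p(28) + p(27) − p(24) − p(22) + p(17) + p(14) − p(7) − p(3) = 3,718 + 3,010 − 1,575 − 1,002 + 297 + 135 − 15 − 3 = 4,565.
p(22) = p(21) + p(20) − p(17) − p(15) + p(10) + p(7) − p(0) = 792 + 627 − 297 − 176 + 42 + 15 − 1 = 1,002.
Difference = 4,565 − 1,002 = 3,563.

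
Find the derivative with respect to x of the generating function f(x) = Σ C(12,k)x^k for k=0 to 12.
Term-by-term differentiation gives Σ k·C(12,k)x^{k-1} for k=1 to 12.
Final answer: Σ k·C(12,k)x^(k-1) for k=1 to 12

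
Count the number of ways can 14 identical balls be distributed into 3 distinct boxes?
120

C(14+3-1, 3-1) = C(16, 2) = 120.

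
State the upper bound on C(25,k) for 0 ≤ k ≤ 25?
5,200,300

Working:
Maximum at k = 12 or k = 13: C(25,12) = 5,200,300.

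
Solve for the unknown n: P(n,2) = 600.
25

Solution: P(n,2) = n(n−1) is increasing in n; n(n−1) ≈ (n−0.5)^2 = 600 gives n ≈ 25.0. Check: P(23,2) = 506, P(24,2) = 552, P(25,2) = 600 ✓. So n = 25.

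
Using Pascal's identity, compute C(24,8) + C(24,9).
2,042,975

Explanation: C(24,8) + C(24,9) = C(25,9) = 2,042,975.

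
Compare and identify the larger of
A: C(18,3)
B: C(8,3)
A=C(18,3)=816, B=C(8,3)=56.
Final answer: A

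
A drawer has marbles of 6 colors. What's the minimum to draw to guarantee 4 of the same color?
19

Reasoning: Worst case: 3 of each = 18. One more: 19.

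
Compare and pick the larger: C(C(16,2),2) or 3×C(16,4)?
C(C(16,2),2)

Explanation: C(C(16,2),2)=7,140, 3×C(16,4)=5,460.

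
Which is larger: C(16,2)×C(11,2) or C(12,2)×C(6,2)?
C(16,2)×C(11,2)

Working:
C(16,2)×C(11,2)=6,600, C(12,2)×C(6,2)=990.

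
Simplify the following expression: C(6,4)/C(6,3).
3/4
C(n,k+1)/C(n,k) = (n−k)/(k+1). Here (6−3)/(3+1) = 3/4 = 3/4.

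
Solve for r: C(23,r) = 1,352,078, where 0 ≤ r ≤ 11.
11
C(23,r) is increasing for 0 ≤ r ≤ 11. Stepping up (C(23,r+1) = C(23,r)·(23−r)/(r+1)): C(23,1) = 23, C(23,2) = 253, C(23,3) = 1,771, C(23,4) = 8,855, C(23,5) = 33,649, C(23,6) = 100,947, C(23,7) = 245,157, C(23,8) = 490,314, C(23,9) = 817,190, C(23,10) = 1,144,066, C(23,11) = 1,352,078 ✓. So r = 11.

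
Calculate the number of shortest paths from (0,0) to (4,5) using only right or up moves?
126

Reasoning: Choose 4 rights from 9 moves: C(9,4) = 126.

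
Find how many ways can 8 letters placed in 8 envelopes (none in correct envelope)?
14,833

Working:
Using D(n) = (n-1)[D(n-1) + D(n-2)]:
D(8) = (8-1) × [D(7) + D(6)]
      = 7 × [1854 + 265]
      = 7 × 2119
      = 14,833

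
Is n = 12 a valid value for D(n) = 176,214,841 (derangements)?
D(12) = (12-1)·[D(11) + D(10)] = 11·[14,684,570 + 1,334,961] = 176,214,841, which equals 176,214,841.

Answer: Yes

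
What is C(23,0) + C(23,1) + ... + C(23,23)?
8,388,608

Working:
Sum of binomial coefficients = 2^23 = 8,388,608.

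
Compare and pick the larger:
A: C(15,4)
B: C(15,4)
Equal

Explanation: A=C(15,4)=1,365, B=C(15,4)=1,365.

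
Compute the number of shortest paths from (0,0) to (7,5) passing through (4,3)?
350
To (4,3): C(7,4)=35. From there: C(5,3)=10. Total: 350.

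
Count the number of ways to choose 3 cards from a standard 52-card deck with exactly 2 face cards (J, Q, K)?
12 face cards and 40 non-face cards: C(12,2) × C(40,1) = 66 × 40 = 2,640.
Final answer: 2,640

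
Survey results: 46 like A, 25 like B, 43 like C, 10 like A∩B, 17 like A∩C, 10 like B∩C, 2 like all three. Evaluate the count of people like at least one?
79

Explanation: |A∪B∪C| = 46+25+43-10-17-10+2 = 79.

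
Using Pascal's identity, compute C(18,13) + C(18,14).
C(18,13) + C(18,14) = C(19,14) = 11,628.

Answer: 11,628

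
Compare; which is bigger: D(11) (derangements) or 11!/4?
D(11) = (11-1)·[D(10) + D(9)] = 10·[1,334,961 + 133,496] = 14,684,570; 11!/4 = 39,916,800/4 = 9,979,200.

Answer: D(11)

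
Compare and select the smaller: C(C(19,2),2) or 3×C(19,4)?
3×C(19,4)

Explanation: C(C(19,2),2)=14,535, 3×C(19,4)=11,628.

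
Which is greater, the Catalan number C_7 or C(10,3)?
C_7

Reasoning: C_7 = C(14,7)/(7+1) = 3,432/8 = 429; C(10,3) = 120.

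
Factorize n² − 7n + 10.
(n − 2)(n − 5)

Reasoning: Seek roots whose sum is 7 and product is 10: (2, 5). So n² − 7n + 10 = (n − 2)(n − 5).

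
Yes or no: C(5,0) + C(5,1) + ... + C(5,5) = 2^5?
Yes

Reasoning: Binomial theorem with x = y = 1: Σ C(5,i) = (1+1)^5 = 2^5 = 32. The statement holds.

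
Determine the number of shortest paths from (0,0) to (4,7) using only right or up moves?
330
Choose 4 rights from 11 moves: C(11,4) = 330.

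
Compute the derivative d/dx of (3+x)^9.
9(3+x)^8

Explanation: Using the power rule: d/dx (3+x)^9 = 9(3+x)^{8}.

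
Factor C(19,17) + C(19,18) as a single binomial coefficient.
C(20,18)
By Pascal's identity: C(19,17) + C(19,18) = C(20,18) = 190.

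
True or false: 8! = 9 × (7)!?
False

8! = 8 × 7! = 40,320, but 9 × 7! = 45,360.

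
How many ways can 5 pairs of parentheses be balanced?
Using the Catalan number formula: C_n = C(2n, n) / (n+1)
C_5 = C(10, 5) / (5+1)
     = 252 / 6
     = 42

Answer: 42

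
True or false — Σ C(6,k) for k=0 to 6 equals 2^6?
Binomial theorem: Σ C(6,k) = (1+1)^6 = 2^6 = 64; RHS 2^6 = 64.

Answer: True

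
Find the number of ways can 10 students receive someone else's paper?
Using D(n) = (n-1)[D(n-1) + D(n-2)]:
D(10) = (10-1) × [D(9) + D(8)]
      = 9 × [133496 + 14833]
      = 9 × 148329
      = 1,334,961
Final answer: 1,334,961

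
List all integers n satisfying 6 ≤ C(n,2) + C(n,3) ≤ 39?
C(3,2)+C(3,3)=4; C(4,2)+C(4,3)=10; C(5,2)+C(5,3)=20; C(6,2)+C(6,3)=35; C(7,2)+C(7,3)=56. So valid n = 4, 5, 6.

Answer: 4, 5, 6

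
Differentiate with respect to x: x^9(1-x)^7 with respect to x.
Product rule: 9x^{8}(1-x)^{7} + x^9·(-7)(1-x)^{6}.
Final answer: 9x^8(1-x)^7 - 7x^9(1-x)^6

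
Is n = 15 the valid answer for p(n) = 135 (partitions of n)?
No

Explanation: Pentagonal recurrence p(n) = p(n−1) + p(n−2) − p(n−5) − p(n−7) + …: p(15) = p(14) + p(13) − p(10) − p(8) + p(3) + p(0) = 135 + 101 − 42 − 22 + 3 + 1 = 176, which does not equal 135.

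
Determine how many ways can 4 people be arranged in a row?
24

Reasoning: Arrangements of 4 distinct objects: 4! = 24.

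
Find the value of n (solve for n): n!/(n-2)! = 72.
9

Explanation: n!/(n-2)! = n×(n-1), a product of 2 consecutive integers ≈ (n−0.5)^2. 72^(1/2) + 0.5 ≈ 9.0; check n = 9: 9×8 = 72 ✓. So n = 9.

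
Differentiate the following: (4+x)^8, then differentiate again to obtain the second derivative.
First derivative: 8(4+x)^{7}. Second derivative: 8·7·(4+x)^{6} = 56(4+x)^{6}.

Answer: 56(4+x)^6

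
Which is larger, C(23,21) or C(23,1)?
C(23,21)

Reasoning: C(23,21)=253, C(23,1)=23.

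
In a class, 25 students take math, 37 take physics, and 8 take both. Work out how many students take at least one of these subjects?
54

|A∪B| = |A|+|B|-|A∩B| = 25+37-8 = 54.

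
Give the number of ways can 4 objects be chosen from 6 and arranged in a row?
360

Explanation: P(6,4) = 6!/(6-4)! = 360.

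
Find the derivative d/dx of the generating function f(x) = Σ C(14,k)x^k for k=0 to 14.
Σ k·C(14,k)x^(k-1) for k=1 to 14

Reasoning: Term-by-term differentiation gives Σ k·C(14,k)x^{k-1} for k=1 to 14.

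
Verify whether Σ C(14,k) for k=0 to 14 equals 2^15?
False

Solution: Binomial theorem: Σ C(14,k) = (1+1)^14 = 2^14 = 16,384; RHS 2^15 = 32,768.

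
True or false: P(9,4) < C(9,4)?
P(9,4) = 3,024 and C(9,4) = 126; P(n,r) = r! × C(n,r) so P > C whenever r ≥ 2.

Answer: False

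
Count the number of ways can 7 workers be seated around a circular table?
720

Circular arrangements: (7-1)! = 720.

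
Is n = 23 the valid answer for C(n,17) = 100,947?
C(23,17) = 23·22·21·20·19·18·17·16·15·14·13·12·11·10·9·8·7/17! = 35,905,578,804,006,912,000/355,687,428,096,000 = 100,947, which equals 100,947.
Final answer: Yes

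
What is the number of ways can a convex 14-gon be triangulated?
208,012

Explanation: Using the Catalan number formula: C_n = C(2n, n) / (n+1)
C_12 = C(24, 12) / (12+1)
     = 2704156 / 13
     = 208,012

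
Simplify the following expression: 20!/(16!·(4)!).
4,845

This is C(20,16) = 4,845.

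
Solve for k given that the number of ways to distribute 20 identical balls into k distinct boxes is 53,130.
Stars and bars: the count is C(20+k−1, k−1), increasing in k. k=4: C(23,3) = 1,771, k=5: C(24,4) = 10,626, k=6: C(25,5) = 53,130 ✓. So k = 6.

Answer: 6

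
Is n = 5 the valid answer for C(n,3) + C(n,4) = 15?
C(5,3) + C(5,4) = 10 + 5 = 15, which equals 15.

Answer: Yes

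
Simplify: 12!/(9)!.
1,320

Reasoning: This equals 12×11×10 = 1,320.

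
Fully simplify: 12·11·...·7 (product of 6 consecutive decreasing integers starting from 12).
665,280

Solution: This is P(12,6) = 12!/(6)! = 665,280.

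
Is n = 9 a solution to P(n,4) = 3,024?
Yes

Explanation: P(9,4) = 9·8·7·6 = 3,024, which equals 3,024.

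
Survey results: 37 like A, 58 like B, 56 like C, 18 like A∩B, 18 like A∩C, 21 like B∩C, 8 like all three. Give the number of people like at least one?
102

Reasoning: |A∪B∪C| = 37+58+56-18-18-21+8 = 102.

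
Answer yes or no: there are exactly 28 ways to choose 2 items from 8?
Yes
C(8,2) = 28.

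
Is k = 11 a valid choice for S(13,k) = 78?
No

S(13,11) = 11·S(12,11) + S(12,10) = 11·66 + 1,705 = 2,431, which does not equal 78.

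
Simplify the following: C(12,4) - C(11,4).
165

Working:
C(12,4) - C(11,4) = C(11,3) = 165.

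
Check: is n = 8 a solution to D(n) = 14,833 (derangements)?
Yes

Working:
D(8) = (8-1)·[D(7) + D(6)] = 7·[1,854 + 265] = 14,833, which equals 14,833.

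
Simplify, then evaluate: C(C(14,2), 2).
4,095

Working:
C(14,2) = 91, then C(91, 2) = 4,095.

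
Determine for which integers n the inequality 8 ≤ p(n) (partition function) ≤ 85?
Tabulating p(n) via p(n) = p(n−1) + p(n−2) − p(n−5) − p(n−7) + …: p(5)=7; p(6)=11; p(7)=15; p(8)=22; p(9)=30; p(10)=42; p(11)=56; p(12)=77; p(13)=101. So valid n = 6, 7, 8, 9, 10, 11, 12.
Final answer: 6, 7, 8, 9, 10, 11, 12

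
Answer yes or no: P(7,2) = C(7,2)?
No

Explanation: P(7,2) = 42 but C(7,2) = 21; they differ by a factor of 2! = 2, so the statement does not hold.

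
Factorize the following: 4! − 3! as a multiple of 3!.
3 × 3! = 18

Reasoning: 4! − 3! = 4·3! − 3! = (4 − 1)·3! = 3 × 3! = 18.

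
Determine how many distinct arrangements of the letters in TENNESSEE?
3,780

Solution: Word has 9 letters (T=1, E=4, N=2, S=2). Arrangements: 9!/Π(k!) = 3,780.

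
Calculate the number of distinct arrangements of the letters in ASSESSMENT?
Word has 10 letters (A=1, S=4, E=2, M=1, N=1, T=1). Arrangements: 10!/Π(k!) = 75,600.
Final answer: 75,600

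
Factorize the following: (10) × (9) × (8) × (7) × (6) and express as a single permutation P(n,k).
P(10,5) = 10!/(5)!

Explanation: Product of 5 consecutive descending integers starting at 10: P(10,5) = 10!/5! = 30,240.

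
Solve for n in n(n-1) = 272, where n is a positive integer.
n² − n − 272 = 0, so n = (1 ± √(1 + 4·272))/2 = (1 ± √1,089)/2 = (1 ± 33)/2, i.e. n = 17 or n = -16. Taking the positive root, n = 17 (check: 17×16 = 272).

Answer: 17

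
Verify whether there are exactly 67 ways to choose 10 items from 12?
C(12,10) = 66 ≠ 67.

Answer: False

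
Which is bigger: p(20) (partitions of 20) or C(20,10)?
C(20,10)

Explanation: Pentagonal recurrence p(n) = p(n−1) + p(n−2) − p(n−5) − p(n−7) + …: p(20) = p(19) + p(18) − p(15) − p(13) + p(8) + p(5) = 490 + 385 − 176 − 101 + 22 + 7 = 627; C(20,10) = 184,756.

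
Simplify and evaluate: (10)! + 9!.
3,991,680

Explanation: (10)! + 9! = (10)·9! + 9! = (10+1)·9! = 11·9! = 3,991,680.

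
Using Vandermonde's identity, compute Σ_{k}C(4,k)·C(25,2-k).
406

= C(4+25,2) = C(29,2) = 406.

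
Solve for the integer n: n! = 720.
6

n! is strictly increasing. 4! = 24, 5! = 120, 6! = 720 ✓. So n = 6.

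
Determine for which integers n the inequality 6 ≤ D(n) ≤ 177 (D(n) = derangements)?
4, 5

Working:
Using D(n) = (n−1)[D(n−1) + D(n−2)] with D(1)=0, D(2)=1: D(3)=2; D(4)=9; D(5)=44; D(6)=265. So valid n = 4, 5.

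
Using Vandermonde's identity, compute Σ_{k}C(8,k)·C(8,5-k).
4,368
= C(8+8,5) = C(16,5) = 4,368.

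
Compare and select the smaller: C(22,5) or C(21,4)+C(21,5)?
Equal

Reasoning: By Pascal's identity: C(22,5) = C(21,4)+C(21,5) = 26,334. Equal.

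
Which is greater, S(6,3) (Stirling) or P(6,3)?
P(6,3)
S(6,3) = 3·S(5,3) + S(5,2) = 3·25 + 15 = 90; P(6,3) = 120.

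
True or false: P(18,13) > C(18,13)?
P(18,13) = 53,353,114,214,400 and C(18,13) = 8,568; P(n,r) = r! × C(n,r) so P > C whenever r ≥ 2.
Final answer: True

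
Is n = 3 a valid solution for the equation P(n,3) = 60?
No
P(3,3) = 3·2·1 = 6, which does not equal 60.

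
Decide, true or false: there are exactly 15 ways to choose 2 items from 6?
True
C(6,2) = 15.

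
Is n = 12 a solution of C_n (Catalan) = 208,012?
Yes

Solution: C_12 = C(24,12)/(12+1) = 2,704,156/13 = 208,012, which equals 208,012.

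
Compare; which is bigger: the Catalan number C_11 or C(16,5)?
C_11

Explanation: C_11 = C(22,11)/(11+1) = 705,432/12 = 58,786; C(16,5) = 4,368.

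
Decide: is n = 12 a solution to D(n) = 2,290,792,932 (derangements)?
No

Solution: D(12) = (12-1)·[D(11) + D(10)] = 11·[14,684,570 + 1,334,961] = 176,214,841, which does not equal 2,290,792,932.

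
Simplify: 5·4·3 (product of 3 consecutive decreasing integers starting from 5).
60

This is P(5,3) = 5!/(2)! = 60.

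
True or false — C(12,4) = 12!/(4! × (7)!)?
The correct denominator is 4!×8!, giving C(12,4) = 495; the stated RHS is 12!/(4!×7!) = 3,960 ≠ 495, so the statement does not hold.

Answer: False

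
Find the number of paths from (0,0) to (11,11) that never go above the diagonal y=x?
Counted by the Catalan number C_11: C_11 = C(22,11)/(11+1) = 705,432/12 = 58,786.
Final answer: 58,786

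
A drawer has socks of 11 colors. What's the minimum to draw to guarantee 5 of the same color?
45

Reasoning: Worst case: 4 of each = 44. One more: 45.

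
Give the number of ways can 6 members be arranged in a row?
Arrangements of 6 distinct objects: 6! = 720.
Final answer: 720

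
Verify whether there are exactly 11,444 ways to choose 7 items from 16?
C(16,7) = 11,440 ≠ 11444.
Final answer: False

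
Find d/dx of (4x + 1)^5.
20(4x + 1)^4

Reasoning: Chain rule: 5(4x+1)^{4} × 4 = 20(4x+1)^{4}.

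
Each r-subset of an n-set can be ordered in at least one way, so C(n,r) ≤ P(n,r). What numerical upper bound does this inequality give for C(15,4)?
32,760

Solution: P(15,4) = 15·14·13·12 = 32,760, so C(15,4) ≤ 32,760. (The bound is loose by a factor of 4! = 24: C(15,4) = 32,760/24 = 1,365.)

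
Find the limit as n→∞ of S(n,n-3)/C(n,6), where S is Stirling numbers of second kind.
15

The leading term of S(n,n-3) as a polynomial in n is (5)!!·C(n,6), so the ratio → (5)!! = 15.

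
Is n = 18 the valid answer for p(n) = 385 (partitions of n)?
Yes

Reasoning: Pentagonal recurrence p(n) = p(n−1) + p(n−2) − p(n−5) − p(n−7) + …: p(18) = p(17) + p(16) − p(13) − p(11) + p(6) + p(3) = 297 + 231 − 101 − 56 + 11 + 3 = 385, which equals 385.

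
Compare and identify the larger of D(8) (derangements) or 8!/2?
D(8) = (8-1)·[D(7) + D(6)] = 7·[1,854 + 265] = 14,833; 8!/2 = 40,320/2 = 20,160.

Answer: 8!/2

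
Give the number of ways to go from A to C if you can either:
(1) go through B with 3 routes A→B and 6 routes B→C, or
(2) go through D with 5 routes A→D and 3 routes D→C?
33

Route via B: 3×6=18. Route via D: 5×3=15. Total: 33.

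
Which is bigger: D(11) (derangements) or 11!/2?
11!/2

Working:
D(11) = (11-1)·[D(10) + D(9)] = 10·[1,334,961 + 133,496] = 14,684,570; 11!/2 = 39,916,800/2 = 19,958,400.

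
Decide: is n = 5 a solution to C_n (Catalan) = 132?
No

Working:
C_5 = C(10,5)/(5+1) = 252/6 = 42, which does not equal 132.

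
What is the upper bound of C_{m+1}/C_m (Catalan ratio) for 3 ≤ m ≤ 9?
38/11

Working:
C_{m+1}/C_m = 2(2m+1)/(m+2), which increases with m. Maximum at m = 9: 2·19/11 = 38/11.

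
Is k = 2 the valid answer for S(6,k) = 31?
Yes

Solution: S(6,2) = 2·S(5,2) + S(5,1) = 2·15 + 1 = 31, which equals 31.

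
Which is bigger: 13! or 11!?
13!

Solution: 13!=6,227,020,800, 11!=39,916,800. 13! > 11!.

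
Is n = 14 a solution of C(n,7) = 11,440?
No

Reasoning: C(14,7) = 14·13·12·11·10·9·8/7! = 17,297,280/5,040 = 3,432, which does not equal 11,440.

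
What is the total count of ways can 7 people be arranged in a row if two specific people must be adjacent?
1,440

Explanation: Treat pair as unit: (7-1)! arrangements × 2 internal orders = 1,440.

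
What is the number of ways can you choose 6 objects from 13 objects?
1,716

Solution: C(13,6) = 13! / (6! × (13-6)!)
         = 13! / (6! × 7!)
         = 1,716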